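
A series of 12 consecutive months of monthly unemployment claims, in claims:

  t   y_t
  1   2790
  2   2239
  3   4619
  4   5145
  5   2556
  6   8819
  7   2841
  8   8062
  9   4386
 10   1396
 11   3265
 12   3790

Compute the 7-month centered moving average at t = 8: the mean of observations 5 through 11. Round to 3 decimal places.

Sum of periods 5–11: 2556 + 8819 + 2841 + 8062 + 4386 + 1396 + 3265 = 31325
Divide by 7: 31325 / 7 = 4475.000

4475.000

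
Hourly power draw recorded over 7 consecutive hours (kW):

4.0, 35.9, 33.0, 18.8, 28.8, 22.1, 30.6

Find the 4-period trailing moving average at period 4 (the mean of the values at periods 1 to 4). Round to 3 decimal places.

Sum of periods 1–4: 4.0 + 35.9 + 33.0 + 18.8 = 91.7
Divide by 4: 91.7 / 4 = 22.925

22.925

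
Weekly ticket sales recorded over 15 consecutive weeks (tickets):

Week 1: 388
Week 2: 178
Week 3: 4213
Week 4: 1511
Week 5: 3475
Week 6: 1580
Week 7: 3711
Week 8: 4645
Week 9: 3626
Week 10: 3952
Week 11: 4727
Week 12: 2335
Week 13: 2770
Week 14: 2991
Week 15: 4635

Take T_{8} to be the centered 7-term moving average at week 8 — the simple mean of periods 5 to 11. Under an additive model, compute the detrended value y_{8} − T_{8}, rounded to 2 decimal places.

Trend T_8 = (3475 + 1580 + 3711 + 4645 + 3626 + 3952 + 4727) / 7 = 25716/7 = 3673.7143
Detrended value: 4645 − 3673.7143 = 971.29

971.29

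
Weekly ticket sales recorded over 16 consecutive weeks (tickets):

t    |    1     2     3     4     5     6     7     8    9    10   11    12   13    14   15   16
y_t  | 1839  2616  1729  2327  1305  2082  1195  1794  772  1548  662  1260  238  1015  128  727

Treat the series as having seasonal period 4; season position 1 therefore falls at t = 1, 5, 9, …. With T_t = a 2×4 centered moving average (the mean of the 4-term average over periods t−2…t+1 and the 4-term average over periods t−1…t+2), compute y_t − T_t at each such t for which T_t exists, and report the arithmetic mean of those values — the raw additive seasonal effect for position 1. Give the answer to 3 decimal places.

-488.875

Season position 1 occurs at t = 5, 9, 13 (where T_t is defined).
t=5: T_5 = 1794.00000; y_5 − T_5 = 1305 − 1794.00000 = -489.00000
t=9: T_9 = 1260.62500; y_9 − T_9 = 772 − 1260.62500 = -488.62500
t=13: T_13 = 727.00000; y_13 − T_13 = 238 − 727.00000 = -489.00000
Mean deviation: (-489.00000 + -488.62500 + -489.00000) / 3 = -488.875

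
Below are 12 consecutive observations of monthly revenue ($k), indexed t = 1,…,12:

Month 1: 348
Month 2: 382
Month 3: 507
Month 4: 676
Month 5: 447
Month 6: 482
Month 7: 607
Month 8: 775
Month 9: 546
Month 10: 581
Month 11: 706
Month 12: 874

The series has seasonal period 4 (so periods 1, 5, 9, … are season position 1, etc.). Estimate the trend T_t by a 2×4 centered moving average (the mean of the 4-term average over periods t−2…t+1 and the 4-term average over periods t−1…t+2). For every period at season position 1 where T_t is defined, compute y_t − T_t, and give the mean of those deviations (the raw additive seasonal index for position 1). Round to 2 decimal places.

Season position 1 occurs at t = 5, 9 (where T_t is defined).
t=5: T_5 = 540.5000; y_5 − T_5 = 447 − 540.5000 = -93.5000
t=9: T_9 = 639.6250; y_9 − T_9 = 546 − 639.6250 = -93.6250
Mean deviation: (-93.5000 + -93.6250) / 2 = -93.56

-93.56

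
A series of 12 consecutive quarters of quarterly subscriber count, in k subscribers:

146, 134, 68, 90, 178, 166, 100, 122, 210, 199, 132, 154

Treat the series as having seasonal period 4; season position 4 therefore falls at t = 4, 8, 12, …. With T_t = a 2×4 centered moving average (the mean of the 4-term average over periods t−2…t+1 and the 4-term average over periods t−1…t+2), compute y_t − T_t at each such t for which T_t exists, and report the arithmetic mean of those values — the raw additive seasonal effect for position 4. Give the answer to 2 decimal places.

Season position 4 occurs at t = 4, 8 (where T_t is defined).
t=4: T_4 = 121.5000; y_4 − T_4 = 90 − 121.5000 = -31.5000
t=8: T_8 = 153.6250; y_8 − T_8 = 122 − 153.6250 = -31.6250
Mean deviation: (-31.5000 + -31.6250) / 2 = -31.56

-31.56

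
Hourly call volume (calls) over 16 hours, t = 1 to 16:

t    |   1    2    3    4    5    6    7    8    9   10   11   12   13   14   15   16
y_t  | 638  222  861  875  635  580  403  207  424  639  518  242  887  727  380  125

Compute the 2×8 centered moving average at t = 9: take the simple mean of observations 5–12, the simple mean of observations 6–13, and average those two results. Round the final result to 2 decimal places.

Sum over 5–12: 635 + 580 + 403 + 207 + 424 + 639 + 518 + 242 = 3648
Sum over 6–13: 580 + 403 + 207 + 424 + 639 + 518 + 242 + 887 = 3900
CMA at t=9 = (3648 + 3900) / (2·8) = 7548 / 16 = 471.75

471.75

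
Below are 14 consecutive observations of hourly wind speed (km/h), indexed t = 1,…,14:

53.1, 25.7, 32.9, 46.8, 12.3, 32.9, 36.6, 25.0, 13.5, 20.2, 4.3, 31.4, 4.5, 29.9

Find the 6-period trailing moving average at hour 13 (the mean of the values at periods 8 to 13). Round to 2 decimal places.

Sum of periods 8–13: 25.0 + 13.5 + 20.2 + 4.3 + 31.4 + 4.5 = 98.9
Divide by 6: 98.9 / 6 = 16.48

16.48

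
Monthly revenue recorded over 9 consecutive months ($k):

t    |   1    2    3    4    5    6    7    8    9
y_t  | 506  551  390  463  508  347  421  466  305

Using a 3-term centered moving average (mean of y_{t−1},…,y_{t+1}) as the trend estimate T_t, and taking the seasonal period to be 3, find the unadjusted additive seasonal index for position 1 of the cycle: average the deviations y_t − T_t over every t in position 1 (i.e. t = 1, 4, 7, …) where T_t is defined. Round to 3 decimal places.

9.500

Season position 1 occurs at t = 4, 7 (where T_t is defined).
t=4: T_4 = 453.66667; y_4 − T_4 = 463 − 453.66667 = 9.33333
t=7: T_7 = 411.33333; y_7 − T_7 = 421 − 411.33333 = 9.66667
Mean deviation: (9.33333 + 9.66667) / 2 = 9.500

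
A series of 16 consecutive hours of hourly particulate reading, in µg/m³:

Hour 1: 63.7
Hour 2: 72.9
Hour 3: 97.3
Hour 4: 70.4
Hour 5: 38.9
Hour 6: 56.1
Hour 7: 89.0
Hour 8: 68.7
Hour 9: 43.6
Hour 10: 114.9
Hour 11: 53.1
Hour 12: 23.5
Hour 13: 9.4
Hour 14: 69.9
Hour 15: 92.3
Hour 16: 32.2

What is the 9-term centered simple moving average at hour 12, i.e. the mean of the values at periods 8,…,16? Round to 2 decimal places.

56.40

Sum of periods 8–16: 68.7 + 43.6 + 114.9 + 53.1 + 23.5 + 9.4 + 69.9 + 92.3 + 32.2 = 507.6
Divide by 9: 507.6 / 9 = 56.40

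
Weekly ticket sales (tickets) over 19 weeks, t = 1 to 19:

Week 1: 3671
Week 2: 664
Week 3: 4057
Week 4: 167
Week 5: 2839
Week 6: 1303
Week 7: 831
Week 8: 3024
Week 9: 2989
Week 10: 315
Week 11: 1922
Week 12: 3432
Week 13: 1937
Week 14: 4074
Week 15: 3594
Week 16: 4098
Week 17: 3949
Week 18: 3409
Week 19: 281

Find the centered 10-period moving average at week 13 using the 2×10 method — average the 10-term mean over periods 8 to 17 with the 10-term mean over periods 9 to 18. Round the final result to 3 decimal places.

Sum over 8–17: 3024 + 2989 + 315 + 1922 + 3432 + 1937 + 4074 + 3594 + 4098 + 3949 = 29334
Sum over 9–18: 2989 + 315 + 1922 + 3432 + 1937 + 4074 + 3594 + 4098 + 3949 + 3409 = 29719
CMA at t=13 = (29334 + 29719) / (2·10) = 59053 / 20 = 2952.650

2952.650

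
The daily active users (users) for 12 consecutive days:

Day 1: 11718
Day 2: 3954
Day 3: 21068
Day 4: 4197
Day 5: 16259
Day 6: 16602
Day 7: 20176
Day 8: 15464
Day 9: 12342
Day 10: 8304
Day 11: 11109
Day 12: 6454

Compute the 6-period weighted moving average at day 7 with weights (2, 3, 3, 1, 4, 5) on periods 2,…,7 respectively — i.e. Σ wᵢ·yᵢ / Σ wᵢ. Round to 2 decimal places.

Weighted sum: 2·3954 + 3·21068 + 3·4197 + 1·16259 + 4·16602 + 5·20176 = 7908 + 63204 + 12591 + 16259 + 66408 + 100880 = 267250
Weight total: 2 + 3 + 3 + 1 + 4 + 5 = 18
WMA = 267250 / 18 = 14847.22

14847.22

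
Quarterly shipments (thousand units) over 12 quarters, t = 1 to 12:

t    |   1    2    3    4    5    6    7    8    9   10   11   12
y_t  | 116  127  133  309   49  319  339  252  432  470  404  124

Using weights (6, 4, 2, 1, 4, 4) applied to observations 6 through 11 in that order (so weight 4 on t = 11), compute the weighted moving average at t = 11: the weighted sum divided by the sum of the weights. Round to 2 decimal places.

Weighted sum: 6·319 + 4·339 + 2·252 + 1·432 + 4·470 + 4·404 = 1914 + 1356 + 504 + 432 + 1880 + 1616 = 7702
Weight total: 6 + 4 + 2 + 1 + 4 + 4 = 21
WMA = 7702 / 21 = 366.76

366.76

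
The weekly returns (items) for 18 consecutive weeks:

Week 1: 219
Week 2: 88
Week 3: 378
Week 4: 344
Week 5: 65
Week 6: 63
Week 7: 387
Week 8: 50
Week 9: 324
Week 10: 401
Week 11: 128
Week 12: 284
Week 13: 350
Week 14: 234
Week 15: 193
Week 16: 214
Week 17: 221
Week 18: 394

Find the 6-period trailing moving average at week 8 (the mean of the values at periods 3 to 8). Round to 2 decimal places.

Sum of periods 3–8: 378 + 344 + 65 + 63 + 387 + 50 = 1287
Divide by 6: 1287 / 6 = 214.50

214.50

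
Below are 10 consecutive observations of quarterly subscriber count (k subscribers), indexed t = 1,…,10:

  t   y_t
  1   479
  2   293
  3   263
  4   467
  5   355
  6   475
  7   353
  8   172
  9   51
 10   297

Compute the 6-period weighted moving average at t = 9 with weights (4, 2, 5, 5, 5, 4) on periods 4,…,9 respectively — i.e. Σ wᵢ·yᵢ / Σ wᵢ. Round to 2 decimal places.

Weighted sum: 4·467 + 2·355 + 5·475 + 5·353 + 5·172 + 4·51 = 1868 + 710 + 2375 + 1765 + 860 + 204 = 7782
Weight total: 4 + 2 + 5 + 5 + 5 + 4 = 25
WMA = 7782 / 25 = 311.28

311.28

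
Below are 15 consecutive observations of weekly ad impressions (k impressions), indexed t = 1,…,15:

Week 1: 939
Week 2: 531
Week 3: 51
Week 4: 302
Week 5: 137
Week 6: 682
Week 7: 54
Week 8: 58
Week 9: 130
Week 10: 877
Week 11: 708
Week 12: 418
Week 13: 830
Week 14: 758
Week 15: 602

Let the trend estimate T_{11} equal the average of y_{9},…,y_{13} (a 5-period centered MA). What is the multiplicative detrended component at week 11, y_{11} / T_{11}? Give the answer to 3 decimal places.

Trend T_11 = (130 + 877 + 708 + 418 + 830) / 5 = 2963/5 = 592.60000
Ratio to trend: 708 / 592.60000 = 1.195

1.195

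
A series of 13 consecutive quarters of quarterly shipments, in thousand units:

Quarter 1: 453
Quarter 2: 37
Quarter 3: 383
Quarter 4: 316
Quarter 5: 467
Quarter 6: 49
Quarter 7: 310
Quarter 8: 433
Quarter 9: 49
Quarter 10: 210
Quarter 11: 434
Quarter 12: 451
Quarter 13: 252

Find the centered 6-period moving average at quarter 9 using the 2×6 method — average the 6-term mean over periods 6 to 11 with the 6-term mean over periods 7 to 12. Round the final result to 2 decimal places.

Sum over 6–11: 49 + 310 + 433 + 49 + 210 + 434 = 1485
Sum over 7–12: 310 + 433 + 49 + 210 + 434 + 451 = 1887
CMA at t=9 = (1485 + 1887) / (2·6) = 3372 / 12 = 281.00

281.00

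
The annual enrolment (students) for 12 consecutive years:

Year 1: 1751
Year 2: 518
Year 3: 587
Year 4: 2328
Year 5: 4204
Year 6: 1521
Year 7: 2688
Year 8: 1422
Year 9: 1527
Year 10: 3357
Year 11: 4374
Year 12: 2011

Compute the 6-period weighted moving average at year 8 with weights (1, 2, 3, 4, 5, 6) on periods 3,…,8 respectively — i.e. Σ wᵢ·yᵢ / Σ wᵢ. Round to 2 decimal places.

Weighted sum: 1·587 + 2·2328 + 3·4204 + 4·1521 + 5·2688 + 6·1422 = 587 + 4656 + 12612 + 6084 + 13440 + 8532 = 45911
Weight total: 1 + 2 + 3 + 4 + 5 + 6 = 21
WMA = 45911 / 21 = 2186.24

2186.24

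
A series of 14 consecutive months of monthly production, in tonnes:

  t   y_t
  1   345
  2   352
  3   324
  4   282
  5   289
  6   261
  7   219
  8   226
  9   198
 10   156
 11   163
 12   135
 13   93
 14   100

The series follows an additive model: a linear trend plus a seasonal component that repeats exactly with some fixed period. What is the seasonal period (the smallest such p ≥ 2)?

First differences y_{t+1} − y_t: 7, -28, -42, 7, -28, -42, 7, -28, …
The difference pattern repeats every 3 terms and not for any smaller step, so p = 3.

3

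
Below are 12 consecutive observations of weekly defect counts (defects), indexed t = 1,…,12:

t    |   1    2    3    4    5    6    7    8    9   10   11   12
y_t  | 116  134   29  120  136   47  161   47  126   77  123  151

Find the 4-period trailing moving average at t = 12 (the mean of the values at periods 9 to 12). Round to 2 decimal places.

Sum of periods 9–12: 126 + 77 + 123 + 151 = 477
Divide by 4: 477 / 4 = 119.25

119.25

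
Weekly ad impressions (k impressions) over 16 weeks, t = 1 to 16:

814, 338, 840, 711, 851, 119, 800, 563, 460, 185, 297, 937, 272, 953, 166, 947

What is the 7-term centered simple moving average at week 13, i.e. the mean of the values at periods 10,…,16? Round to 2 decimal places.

536.71

Sum of periods 10–16: 185 + 297 + 937 + 272 + 953 + 166 + 947 = 3757
Divide by 7: 3757 / 7 = 536.71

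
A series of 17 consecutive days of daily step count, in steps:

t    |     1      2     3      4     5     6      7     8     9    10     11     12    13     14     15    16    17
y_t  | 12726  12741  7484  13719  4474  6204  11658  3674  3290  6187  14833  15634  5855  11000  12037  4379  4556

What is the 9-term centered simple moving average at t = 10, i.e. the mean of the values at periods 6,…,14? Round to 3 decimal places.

8703.889

Sum of periods 6–14: 6204 + 11658 + 3674 + 3290 + 6187 + 14833 + 15634 + 5855 + 11000 = 78335
Divide by 9: 78335 / 9 = 8703.889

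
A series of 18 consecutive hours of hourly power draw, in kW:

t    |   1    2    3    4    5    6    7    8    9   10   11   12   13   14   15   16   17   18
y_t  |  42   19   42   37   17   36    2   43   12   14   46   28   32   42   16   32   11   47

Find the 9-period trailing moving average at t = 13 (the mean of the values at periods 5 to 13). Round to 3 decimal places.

25.556

Sum of periods 5–13: 17 + 36 + 2 + 43 + 12 + 14 + 46 + 28 + 32 = 230
Divide by 9: 230 / 9 = 25.556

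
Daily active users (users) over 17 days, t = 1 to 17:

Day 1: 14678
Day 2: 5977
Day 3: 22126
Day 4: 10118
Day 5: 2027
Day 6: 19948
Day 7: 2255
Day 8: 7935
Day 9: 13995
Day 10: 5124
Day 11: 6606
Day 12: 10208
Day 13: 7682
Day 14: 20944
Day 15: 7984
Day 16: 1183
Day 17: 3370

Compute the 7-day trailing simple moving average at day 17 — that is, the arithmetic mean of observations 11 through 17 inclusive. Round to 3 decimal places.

8282.429

Sum of periods 11–17: 6606 + 10208 + 7682 + 20944 + 7984 + 1183 + 3370 = 57977
Divide by 7: 57977 / 7 = 8282.429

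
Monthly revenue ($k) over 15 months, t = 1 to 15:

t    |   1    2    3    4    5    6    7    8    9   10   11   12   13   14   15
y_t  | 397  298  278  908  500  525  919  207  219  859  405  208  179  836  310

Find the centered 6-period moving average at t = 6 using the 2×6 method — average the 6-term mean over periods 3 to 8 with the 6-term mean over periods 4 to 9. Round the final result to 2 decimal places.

Sum over 3–8: 278 + 908 + 500 + 525 + 919 + 207 = 3337
Sum over 4–9: 908 + 500 + 525 + 919 + 207 + 219 = 3278
CMA at t=6 = (3337 + 3278) / (2·6) = 6615 / 12 = 551.25

551.25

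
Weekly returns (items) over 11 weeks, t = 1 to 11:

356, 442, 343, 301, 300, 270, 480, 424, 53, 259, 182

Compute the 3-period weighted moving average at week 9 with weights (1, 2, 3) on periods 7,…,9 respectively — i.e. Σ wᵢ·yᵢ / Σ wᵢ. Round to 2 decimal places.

247.83

Weighted sum: 1·480 + 2·424 + 3·53 = 480 + 848 + 159 = 1487
Weight total: 1 + 2 + 3 = 6
WMA = 1487 / 6 = 247.83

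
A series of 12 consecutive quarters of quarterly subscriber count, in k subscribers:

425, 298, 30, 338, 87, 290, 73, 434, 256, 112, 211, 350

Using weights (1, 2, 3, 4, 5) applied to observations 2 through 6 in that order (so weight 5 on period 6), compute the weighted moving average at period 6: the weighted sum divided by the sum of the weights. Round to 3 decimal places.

211.333

Weighted sum: 1·298 + 2·30 + 3·338 + 4·87 + 5·290 = 298 + 60 + 1014 + 348 + 1450 = 3170
Weight total: 1 + 2 + 3 + 4 + 5 = 15
WMA = 3170 / 15 = 211.333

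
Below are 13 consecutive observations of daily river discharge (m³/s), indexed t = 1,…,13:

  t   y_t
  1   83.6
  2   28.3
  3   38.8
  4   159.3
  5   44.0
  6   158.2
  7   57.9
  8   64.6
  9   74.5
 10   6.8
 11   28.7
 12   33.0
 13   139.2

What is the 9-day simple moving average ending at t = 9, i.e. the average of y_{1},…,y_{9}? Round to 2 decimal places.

Sum of periods 1–9: 83.6 + 28.3 + 38.8 + 159.3 + 44.0 + 158.2 + 57.9 + 64.6 + 74.5 = 709.2
Divide by 9: 709.2 / 9 = 78.80

78.80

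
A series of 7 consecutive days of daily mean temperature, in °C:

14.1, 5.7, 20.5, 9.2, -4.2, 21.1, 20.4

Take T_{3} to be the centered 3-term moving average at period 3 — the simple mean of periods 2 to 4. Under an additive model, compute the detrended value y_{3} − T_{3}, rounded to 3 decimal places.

8.700

Trend T_3 = (5.7 + 20.5 + 9.2) / 3 = 35.4/3 = 11.80000
Detrended value: 20.5 − 11.80000 = 8.700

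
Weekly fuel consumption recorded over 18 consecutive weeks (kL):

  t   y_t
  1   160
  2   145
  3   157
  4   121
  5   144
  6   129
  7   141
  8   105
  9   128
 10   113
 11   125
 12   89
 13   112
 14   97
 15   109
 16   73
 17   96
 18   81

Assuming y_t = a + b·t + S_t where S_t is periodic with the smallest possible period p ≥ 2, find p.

First differences y_{t+1} − y_t: -15, 12, -36, 23, -15, 12, -36, 23, -15, 12, …
The difference pattern repeats every 4 terms and not for any smaller step, so p = 4.

4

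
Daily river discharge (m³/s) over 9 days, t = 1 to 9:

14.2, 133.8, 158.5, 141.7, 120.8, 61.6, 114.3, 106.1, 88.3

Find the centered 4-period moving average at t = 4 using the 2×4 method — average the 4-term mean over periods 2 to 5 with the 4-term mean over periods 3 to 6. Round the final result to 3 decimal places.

129.675

Sum over 2–5: 133.8 + 158.5 + 141.7 + 120.8 = 554.8
Sum over 3–6: 158.5 + 141.7 + 120.8 + 61.6 = 482.6
CMA at t=4 = (554.8 + 482.6) / (2·4) = 1037.4 / 8 = 129.675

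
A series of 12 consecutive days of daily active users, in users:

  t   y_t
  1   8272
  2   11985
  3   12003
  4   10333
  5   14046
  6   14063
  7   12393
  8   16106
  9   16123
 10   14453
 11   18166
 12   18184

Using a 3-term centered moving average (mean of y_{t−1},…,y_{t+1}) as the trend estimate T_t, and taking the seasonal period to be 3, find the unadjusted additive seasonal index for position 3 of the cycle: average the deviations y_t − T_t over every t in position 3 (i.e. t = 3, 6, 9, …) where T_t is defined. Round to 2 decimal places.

562.44

Season position 3 occurs at t = 3, 6, 9 (where T_t is defined).
t=3: T_3 = 11440.3333; y_3 − T_3 = 12003 − 11440.3333 = 562.6667
t=6: T_6 = 13500.6667; y_6 − T_6 = 14063 − 13500.6667 = 562.3333
t=9: T_9 = 15560.6667; y_9 − T_9 = 16123 − 15560.6667 = 562.3333
Mean deviation: (562.6667 + 562.3333 + 562.3333) / 3 = 562.44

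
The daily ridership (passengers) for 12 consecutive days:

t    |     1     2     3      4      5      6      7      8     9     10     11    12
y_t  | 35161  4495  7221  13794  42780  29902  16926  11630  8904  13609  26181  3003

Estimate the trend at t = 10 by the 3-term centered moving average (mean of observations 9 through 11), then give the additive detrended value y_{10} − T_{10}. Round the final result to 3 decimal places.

-2622.333

Trend T_10 = (8904 + 13609 + 26181) / 3 = 48694/3 = 16231.33333
Detrended value: 13609 − 16231.33333 = -2622.333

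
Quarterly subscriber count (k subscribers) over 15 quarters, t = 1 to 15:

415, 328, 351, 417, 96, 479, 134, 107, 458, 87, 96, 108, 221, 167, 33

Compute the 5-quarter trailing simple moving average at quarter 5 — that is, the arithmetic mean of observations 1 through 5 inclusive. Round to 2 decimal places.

321.40

Sum of periods 1–5: 415 + 328 + 351 + 417 + 96 = 1607
Divide by 5: 1607 / 5 = 321.40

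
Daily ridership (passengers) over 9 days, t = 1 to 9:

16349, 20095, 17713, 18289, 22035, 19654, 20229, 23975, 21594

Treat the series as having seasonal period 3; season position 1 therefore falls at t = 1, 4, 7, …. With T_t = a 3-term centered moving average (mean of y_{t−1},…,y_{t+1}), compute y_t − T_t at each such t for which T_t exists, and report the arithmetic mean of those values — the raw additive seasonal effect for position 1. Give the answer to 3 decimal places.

-1056.833

Season position 1 occurs at t = 4, 7 (where T_t is defined).
t=4: T_4 = 19345.66667; y_4 − T_4 = 18289 − 19345.66667 = -1056.66667
t=7: T_7 = 21286.00000; y_7 − T_7 = 20229 − 21286.00000 = -1057.00000
Mean deviation: (-1056.66667 + -1057.00000) / 2 = -1056.833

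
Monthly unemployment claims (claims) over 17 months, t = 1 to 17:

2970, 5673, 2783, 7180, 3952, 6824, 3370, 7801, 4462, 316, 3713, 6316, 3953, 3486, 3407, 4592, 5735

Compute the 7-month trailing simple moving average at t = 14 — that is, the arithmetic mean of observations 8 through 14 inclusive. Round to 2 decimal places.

Sum of periods 8–14: 7801 + 4462 + 316 + 3713 + 6316 + 3953 + 3486 = 30047
Divide by 7: 30047 / 7 = 4292.43

4292.43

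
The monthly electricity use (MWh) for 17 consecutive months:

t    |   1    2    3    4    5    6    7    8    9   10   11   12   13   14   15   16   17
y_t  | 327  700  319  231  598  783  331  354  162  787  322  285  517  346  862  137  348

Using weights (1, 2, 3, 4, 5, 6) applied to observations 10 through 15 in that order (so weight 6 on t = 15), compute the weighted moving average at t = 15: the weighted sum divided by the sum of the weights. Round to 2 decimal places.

Weighted sum: 1·787 + 2·322 + 3·285 + 4·517 + 5·346 + 6·862 = 787 + 644 + 855 + 2068 + 1730 + 5172 = 11256
Weight total: 1 + 2 + 3 + 4 + 5 + 6 = 21
WMA = 11256 / 21 = 536.00

536.00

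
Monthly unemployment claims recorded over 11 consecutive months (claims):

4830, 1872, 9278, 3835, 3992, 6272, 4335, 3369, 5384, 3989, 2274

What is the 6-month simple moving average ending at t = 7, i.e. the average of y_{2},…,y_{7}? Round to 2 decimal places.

4930.67

Sum of periods 2–7: 1872 + 9278 + 3835 + 3992 + 6272 + 4335 = 29584
Divide by 6: 29584 / 6 = 4930.67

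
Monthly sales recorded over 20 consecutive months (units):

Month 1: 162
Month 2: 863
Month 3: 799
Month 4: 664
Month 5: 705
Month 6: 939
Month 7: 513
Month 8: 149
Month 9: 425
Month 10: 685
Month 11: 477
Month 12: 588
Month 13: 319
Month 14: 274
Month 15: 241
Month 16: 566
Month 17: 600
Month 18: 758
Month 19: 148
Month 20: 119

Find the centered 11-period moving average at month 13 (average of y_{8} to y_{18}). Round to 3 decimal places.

462.000

Sum of periods 8–18: 149 + 425 + 685 + 477 + 588 + 319 + 274 + 241 + 566 + 600 + 758 = 5082
Divide by 11: 5082 / 11 = 462.000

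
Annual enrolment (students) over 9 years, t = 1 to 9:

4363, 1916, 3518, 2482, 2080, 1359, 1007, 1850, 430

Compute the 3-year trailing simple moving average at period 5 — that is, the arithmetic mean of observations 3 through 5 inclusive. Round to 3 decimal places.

Sum of periods 3–5: 3518 + 2482 + 2080 = 8080
Divide by 3: 8080 / 3 = 2693.333

2693.333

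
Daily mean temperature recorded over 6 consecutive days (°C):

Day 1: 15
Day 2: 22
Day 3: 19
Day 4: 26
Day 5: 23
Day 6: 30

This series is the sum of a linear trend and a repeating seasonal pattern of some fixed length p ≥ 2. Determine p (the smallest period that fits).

First differences y_{t+1} − y_t: 7, -3, 7, -3, 7, …
The difference pattern repeats every 2 terms and not for any smaller step, so p = 2.

2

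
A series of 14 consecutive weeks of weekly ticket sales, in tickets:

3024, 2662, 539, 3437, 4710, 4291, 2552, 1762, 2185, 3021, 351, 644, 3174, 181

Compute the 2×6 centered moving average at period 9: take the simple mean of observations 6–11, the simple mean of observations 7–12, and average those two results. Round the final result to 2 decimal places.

2056.42

Sum over 6–11: 4291 + 2552 + 1762 + 2185 + 3021 + 351 = 14162
Sum over 7–12: 2552 + 1762 + 2185 + 3021 + 351 + 644 = 10515
CMA at t=9 = (14162 + 10515) / (2·6) = 24677 / 12 = 2056.42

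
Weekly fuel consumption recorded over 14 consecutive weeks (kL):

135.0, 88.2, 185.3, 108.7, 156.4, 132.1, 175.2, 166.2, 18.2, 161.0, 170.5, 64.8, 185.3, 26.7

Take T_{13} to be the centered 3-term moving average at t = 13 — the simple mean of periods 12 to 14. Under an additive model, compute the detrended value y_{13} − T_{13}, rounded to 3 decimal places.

93.033

Trend T_13 = (64.8 + 185.3 + 26.7) / 3 = 276.8/3 = 92.26667
Detrended value: 185.3 − 92.26667 = 93.033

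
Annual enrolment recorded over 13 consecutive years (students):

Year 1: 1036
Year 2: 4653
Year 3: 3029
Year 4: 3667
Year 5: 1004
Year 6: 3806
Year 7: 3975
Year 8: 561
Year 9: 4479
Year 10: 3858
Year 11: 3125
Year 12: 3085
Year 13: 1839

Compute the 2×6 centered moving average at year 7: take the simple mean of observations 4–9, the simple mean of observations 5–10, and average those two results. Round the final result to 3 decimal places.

Sum over 4–9: 3667 + 1004 + 3806 + 3975 + 561 + 4479 = 17492
Sum over 5–10: 1004 + 3806 + 3975 + 561 + 4479 + 3858 = 17683
CMA at t=7 = (17492 + 17683) / (2·6) = 35175 / 12 = 2931.250

2931.250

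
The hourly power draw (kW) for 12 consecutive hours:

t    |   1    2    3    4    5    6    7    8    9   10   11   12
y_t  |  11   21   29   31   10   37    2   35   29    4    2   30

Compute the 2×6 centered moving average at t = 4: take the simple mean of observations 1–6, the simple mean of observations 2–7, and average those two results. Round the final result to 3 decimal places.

Sum over 1–6: 11 + 21 + 29 + 31 + 10 + 37 = 139
Sum over 2–7: 21 + 29 + 31 + 10 + 37 + 2 = 130
CMA at t=4 = (139 + 130) / (2·6) = 269 / 12 = 22.417

22.417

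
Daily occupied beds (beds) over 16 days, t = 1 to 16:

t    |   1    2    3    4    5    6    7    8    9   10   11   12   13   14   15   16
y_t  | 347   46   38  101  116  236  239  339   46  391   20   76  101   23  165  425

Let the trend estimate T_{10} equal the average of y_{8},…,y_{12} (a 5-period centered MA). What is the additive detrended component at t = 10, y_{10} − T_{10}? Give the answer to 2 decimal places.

Trend T_10 = (339 + 46 + 391 + 20 + 76) / 5 = 872/5 = 174.4000
Detrended value: 391 − 174.4000 = 216.60

216.60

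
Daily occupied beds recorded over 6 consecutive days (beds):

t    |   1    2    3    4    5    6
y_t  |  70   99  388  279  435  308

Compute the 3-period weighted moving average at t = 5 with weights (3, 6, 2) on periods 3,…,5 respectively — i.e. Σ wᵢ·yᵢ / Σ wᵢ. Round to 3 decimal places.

Weighted sum: 3·388 + 6·279 + 2·435 = 1164 + 1674 + 870 = 3708
Weight total: 3 + 6 + 2 = 11
WMA = 3708 / 11 = 337.091

337.091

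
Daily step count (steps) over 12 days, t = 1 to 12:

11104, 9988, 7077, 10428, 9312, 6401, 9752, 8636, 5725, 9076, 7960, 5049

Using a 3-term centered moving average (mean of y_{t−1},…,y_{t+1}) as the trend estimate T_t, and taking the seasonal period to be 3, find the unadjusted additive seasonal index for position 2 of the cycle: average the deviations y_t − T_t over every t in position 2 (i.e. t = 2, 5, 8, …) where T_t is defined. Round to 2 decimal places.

598.33

Season position 2 occurs at t = 2, 5, 8, 11 (where T_t is defined).
t=2: T_2 = 9389.6667; y_2 − T_2 = 9988 − 9389.6667 = 598.3333
t=5: T_5 = 8713.6667; y_5 − T_5 = 9312 − 8713.6667 = 598.3333
t=8: T_8 = 8037.6667; y_8 − T_8 = 8636 − 8037.6667 = 598.3333
t=11: T_11 = 7361.6667; y_11 − T_11 = 7960 − 7361.6667 = 598.3333
Mean deviation: (598.3333 + 598.3333 + 598.3333 + 598.3333) / 4 = 598.33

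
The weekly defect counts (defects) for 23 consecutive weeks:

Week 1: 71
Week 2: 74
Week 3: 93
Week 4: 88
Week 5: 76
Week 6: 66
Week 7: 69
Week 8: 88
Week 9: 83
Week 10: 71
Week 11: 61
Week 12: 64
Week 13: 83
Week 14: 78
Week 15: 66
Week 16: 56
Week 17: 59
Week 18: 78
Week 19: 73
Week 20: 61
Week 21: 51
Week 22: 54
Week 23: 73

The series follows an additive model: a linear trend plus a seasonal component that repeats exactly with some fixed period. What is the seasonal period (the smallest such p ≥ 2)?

5

First differences y_{t+1} − y_t: 3, 19, -5, -12, -10, 3, 19, -5, -12, -10, 3, 19, …
The difference pattern repeats every 5 terms and not for any smaller step, so p = 5.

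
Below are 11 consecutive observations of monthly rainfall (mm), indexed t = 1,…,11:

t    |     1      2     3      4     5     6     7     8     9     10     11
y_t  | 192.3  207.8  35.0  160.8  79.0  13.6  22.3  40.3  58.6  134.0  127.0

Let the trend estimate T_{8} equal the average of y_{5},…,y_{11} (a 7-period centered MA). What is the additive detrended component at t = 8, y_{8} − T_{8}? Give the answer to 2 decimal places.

Trend T_8 = (79.0 + 13.6 + 22.3 + 40.3 + 58.6 + 134.0 + 127.0) / 7 = 474.8/7 = 67.8286
Detrended value: 40.3 − 67.8286 = -27.53

-27.53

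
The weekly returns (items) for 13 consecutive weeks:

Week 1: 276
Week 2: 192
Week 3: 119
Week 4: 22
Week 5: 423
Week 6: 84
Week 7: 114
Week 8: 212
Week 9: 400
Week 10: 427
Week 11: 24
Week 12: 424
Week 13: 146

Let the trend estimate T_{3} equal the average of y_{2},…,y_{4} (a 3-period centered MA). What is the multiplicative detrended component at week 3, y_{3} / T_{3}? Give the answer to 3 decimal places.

Trend T_3 = (192 + 119 + 22) / 3 = 333/3 = 111.00000
Ratio to trend: 119 / 111.00000 = 1.072

1.072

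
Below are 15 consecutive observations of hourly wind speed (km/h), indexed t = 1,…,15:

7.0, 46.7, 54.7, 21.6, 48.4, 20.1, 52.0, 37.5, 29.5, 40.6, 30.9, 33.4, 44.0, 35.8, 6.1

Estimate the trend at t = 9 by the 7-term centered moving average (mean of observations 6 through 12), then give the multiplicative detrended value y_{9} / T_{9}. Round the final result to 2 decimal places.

0.85

Trend T_9 = (20.1 + 52.0 + 37.5 + 29.5 + 40.6 + 30.9 + 33.4) / 7 = 244.0/7 = 34.8571
Ratio to trend: 29.5 / 34.8571 = 0.85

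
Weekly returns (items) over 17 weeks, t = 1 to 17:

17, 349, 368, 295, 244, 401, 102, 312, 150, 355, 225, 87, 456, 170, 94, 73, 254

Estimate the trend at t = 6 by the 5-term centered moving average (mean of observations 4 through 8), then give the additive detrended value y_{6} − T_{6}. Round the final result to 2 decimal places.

130.20

Trend T_6 = (295 + 244 + 401 + 102 + 312) / 5 = 1354/5 = 270.8000
Detrended value: 401 − 270.8000 = 130.20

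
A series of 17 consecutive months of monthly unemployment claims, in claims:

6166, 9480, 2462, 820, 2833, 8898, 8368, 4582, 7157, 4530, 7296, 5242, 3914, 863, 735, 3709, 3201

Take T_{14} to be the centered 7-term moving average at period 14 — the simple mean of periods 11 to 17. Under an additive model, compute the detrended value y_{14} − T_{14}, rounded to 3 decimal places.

-2702.714

Trend T_14 = (7296 + 5242 + 3914 + 863 + 735 + 3709 + 3201) / 7 = 24960/7 = 3565.71429
Detrended value: 863 − 3565.71429 = -2702.714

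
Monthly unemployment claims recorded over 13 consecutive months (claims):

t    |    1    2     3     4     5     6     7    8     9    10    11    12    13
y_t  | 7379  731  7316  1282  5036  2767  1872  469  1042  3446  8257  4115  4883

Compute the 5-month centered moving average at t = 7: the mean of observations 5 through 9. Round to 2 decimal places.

2237.20

Sum of periods 5–9: 5036 + 2767 + 1872 + 469 + 1042 = 11186
Divide by 5: 11186 / 5 = 2237.20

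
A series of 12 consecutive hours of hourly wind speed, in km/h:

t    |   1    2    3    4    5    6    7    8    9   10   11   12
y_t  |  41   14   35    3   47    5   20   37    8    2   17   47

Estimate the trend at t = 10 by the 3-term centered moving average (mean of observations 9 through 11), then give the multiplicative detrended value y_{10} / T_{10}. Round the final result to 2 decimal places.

0.22

Trend T_10 = (8 + 2 + 17) / 3 = 27/3 = 9.0000
Ratio to trend: 2 / 9.0000 = 0.22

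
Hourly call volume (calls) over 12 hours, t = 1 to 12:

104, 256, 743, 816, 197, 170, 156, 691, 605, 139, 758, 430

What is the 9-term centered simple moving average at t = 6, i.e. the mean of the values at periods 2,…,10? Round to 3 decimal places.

419.222

Sum of periods 2–10: 256 + 743 + 816 + 197 + 170 + 156 + 691 + 605 + 139 = 3773
Divide by 9: 3773 / 9 = 419.222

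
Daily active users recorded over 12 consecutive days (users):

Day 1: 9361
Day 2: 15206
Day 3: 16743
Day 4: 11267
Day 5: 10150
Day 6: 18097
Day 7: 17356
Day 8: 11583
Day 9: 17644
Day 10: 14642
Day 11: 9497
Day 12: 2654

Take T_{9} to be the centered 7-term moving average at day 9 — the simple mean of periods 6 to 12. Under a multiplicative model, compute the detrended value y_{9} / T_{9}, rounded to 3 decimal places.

Trend T_9 = (18097 + 17356 + 11583 + 17644 + 14642 + 9497 + 2654) / 7 = 91473/7 = 13067.57143
Ratio to trend: 17644 / 13067.57143 = 1.350

1.350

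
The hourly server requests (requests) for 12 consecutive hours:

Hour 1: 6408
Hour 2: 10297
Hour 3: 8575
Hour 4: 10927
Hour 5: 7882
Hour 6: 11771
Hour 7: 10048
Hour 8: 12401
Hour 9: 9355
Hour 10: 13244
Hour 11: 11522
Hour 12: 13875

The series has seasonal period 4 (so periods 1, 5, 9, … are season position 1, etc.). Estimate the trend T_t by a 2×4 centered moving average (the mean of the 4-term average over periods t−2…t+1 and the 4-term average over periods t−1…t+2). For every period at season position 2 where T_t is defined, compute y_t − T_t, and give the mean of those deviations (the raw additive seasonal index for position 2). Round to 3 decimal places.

1429.500

Season position 2 occurs at t = 6, 10 (where T_t is defined).
t=6: T_6 = 10341.25000; y_6 − T_6 = 11771 − 10341.25000 = 1429.75000
t=10: T_10 = 11814.75000; y_10 − T_10 = 13244 − 11814.75000 = 1429.25000
Mean deviation: (1429.75000 + 1429.25000) / 2 = 1429.500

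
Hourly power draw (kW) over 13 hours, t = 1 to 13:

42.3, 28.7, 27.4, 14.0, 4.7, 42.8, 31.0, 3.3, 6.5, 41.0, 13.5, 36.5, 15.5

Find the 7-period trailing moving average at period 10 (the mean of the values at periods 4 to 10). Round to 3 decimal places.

20.471

Sum of periods 4–10: 14.0 + 4.7 + 42.8 + 31.0 + 3.3 + 6.5 + 41.0 = 143.3
Divide by 7: 143.3 / 7 = 20.471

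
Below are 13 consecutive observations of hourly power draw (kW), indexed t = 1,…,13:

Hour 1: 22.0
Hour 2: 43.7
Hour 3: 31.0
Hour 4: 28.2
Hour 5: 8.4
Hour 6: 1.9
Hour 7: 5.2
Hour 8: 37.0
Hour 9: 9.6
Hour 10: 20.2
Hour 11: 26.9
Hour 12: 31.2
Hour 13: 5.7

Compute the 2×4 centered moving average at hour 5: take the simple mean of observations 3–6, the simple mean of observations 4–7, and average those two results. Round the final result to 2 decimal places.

Sum over 3–6: 31.0 + 28.2 + 8.4 + 1.9 = 69.5
Sum over 4–7: 28.2 + 8.4 + 1.9 + 5.2 = 43.7
CMA at t=5 = (69.5 + 43.7) / (2·4) = 113.2 / 8 = 14.15

14.15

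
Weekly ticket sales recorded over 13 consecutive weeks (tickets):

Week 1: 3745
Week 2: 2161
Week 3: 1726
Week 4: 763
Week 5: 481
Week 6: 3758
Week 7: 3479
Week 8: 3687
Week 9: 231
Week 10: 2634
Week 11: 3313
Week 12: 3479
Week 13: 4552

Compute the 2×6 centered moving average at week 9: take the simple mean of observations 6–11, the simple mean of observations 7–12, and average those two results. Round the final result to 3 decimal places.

2827.083

Sum over 6–11: 3758 + 3479 + 3687 + 231 + 2634 + 3313 = 17102
Sum over 7–12: 3479 + 3687 + 231 + 2634 + 3313 + 3479 = 16823
CMA at t=9 = (17102 + 16823) / (2·6) = 33925 / 12 = 2827.083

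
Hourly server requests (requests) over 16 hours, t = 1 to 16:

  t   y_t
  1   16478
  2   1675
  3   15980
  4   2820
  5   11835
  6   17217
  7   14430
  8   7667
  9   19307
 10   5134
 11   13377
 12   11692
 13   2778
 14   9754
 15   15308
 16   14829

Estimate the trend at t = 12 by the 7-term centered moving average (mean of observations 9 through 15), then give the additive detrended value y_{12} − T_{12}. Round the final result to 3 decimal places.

642.000

Trend T_12 = (19307 + 5134 + 13377 + 11692 + 2778 + 9754 + 15308) / 7 = 77350/7 = 11050.00000
Detrended value: 11692 − 11050.00000 = 642.000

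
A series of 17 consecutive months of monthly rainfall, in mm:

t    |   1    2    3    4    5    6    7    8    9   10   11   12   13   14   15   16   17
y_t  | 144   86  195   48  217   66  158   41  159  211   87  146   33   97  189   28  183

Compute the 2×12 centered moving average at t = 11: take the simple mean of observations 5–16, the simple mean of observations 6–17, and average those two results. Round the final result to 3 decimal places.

Sum over 5–16: 217 + 66 + 158 + 41 + 159 + 211 + 87 + 146 + 33 + 97 + 189 + 28 = 1432
Sum over 6–17: 66 + 158 + 41 + 159 + 211 + 87 + 146 + 33 + 97 + 189 + 28 + 183 = 1398
CMA at t=11 = (1432 + 1398) / (2·12) = 2830 / 24 = 117.917

117.917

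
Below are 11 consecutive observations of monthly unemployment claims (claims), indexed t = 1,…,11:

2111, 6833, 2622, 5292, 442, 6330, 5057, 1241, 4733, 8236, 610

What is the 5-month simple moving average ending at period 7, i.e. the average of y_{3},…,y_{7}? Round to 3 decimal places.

Sum of periods 3–7: 2622 + 5292 + 442 + 6330 + 5057 = 19743
Divide by 5: 19743 / 5 = 3948.600

3948.600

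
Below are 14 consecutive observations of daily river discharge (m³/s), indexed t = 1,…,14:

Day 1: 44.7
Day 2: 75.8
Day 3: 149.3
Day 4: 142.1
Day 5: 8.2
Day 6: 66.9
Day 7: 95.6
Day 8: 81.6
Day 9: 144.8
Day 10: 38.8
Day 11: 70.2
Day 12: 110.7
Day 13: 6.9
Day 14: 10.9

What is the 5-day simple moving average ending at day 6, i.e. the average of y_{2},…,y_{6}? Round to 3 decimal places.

Sum of periods 2–6: 75.8 + 149.3 + 142.1 + 8.2 + 66.9 = 442.3
Divide by 5: 442.3 / 5 = 88.460

88.460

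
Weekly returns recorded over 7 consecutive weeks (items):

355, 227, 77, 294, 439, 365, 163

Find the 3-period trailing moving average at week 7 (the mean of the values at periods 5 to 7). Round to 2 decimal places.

322.33

Sum of periods 5–7: 439 + 365 + 163 = 967
Divide by 3: 967 / 3 = 322.33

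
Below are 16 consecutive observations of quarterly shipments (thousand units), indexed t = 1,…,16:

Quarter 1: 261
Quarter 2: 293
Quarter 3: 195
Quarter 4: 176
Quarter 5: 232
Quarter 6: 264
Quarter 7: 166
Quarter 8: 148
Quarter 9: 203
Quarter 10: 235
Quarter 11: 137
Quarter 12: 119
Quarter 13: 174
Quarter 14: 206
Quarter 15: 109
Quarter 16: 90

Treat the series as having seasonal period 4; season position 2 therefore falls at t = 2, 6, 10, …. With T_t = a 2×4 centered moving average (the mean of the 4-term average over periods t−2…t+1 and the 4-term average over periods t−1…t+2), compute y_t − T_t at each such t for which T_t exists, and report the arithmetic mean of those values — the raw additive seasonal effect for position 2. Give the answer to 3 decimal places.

57.833

Season position 2 occurs at t = 6, 10, 14 (where T_t is defined).
t=6: T_6 = 206.00000; y_6 − T_6 = 264 − 206.00000 = 58.00000
t=10: T_10 = 177.12500; y_10 − T_10 = 235 − 177.12500 = 57.87500
t=14: T_14 = 148.37500; y_14 − T_14 = 206 − 148.37500 = 57.62500
Mean deviation: (58.00000 + 57.87500 + 57.62500) / 3 = 57.833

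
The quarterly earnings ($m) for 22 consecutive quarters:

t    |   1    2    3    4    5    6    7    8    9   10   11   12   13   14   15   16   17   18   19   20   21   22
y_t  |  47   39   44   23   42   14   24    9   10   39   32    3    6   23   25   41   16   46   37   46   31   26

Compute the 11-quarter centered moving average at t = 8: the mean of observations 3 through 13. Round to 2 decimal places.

22.36

Sum of periods 3–13: 44 + 23 + 42 + 14 + 24 + 9 + 10 + 39 + 32 + 3 + 6 = 246
Divide by 11: 246 / 11 = 22.36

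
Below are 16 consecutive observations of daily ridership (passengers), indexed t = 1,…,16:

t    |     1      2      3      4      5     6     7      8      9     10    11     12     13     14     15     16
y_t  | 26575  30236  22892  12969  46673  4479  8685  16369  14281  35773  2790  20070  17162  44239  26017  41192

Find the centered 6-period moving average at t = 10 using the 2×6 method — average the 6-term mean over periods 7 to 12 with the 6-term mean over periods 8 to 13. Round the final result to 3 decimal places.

Sum over 7–12: 8685 + 16369 + 14281 + 35773 + 2790 + 20070 = 97968
Sum over 8–13: 16369 + 14281 + 35773 + 2790 + 20070 + 17162 = 106445
CMA at t=10 = (97968 + 106445) / (2·6) = 204413 / 12 = 17034.417

17034.417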